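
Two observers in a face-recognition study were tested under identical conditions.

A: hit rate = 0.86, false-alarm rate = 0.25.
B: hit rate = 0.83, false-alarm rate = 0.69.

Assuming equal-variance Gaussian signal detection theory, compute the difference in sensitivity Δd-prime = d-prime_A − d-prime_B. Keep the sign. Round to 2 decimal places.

Δd-prime = 1.30

A: z(0.86) = 1.080, z(0.25) = -0.674, d' = 1.754
B: z(0.83) = 0.954, z(0.69) = 0.496, d' = 0.458
Δd' = d'_A − d'_B = 1.754 − 0.458 = 1.296
A has the higher sensitivity.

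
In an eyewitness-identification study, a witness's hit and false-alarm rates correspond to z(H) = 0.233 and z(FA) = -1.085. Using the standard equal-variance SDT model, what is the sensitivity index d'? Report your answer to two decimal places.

d' = 1.32

d' = z(H) − z(FA) = 0.233 − (-1.085) = 1.318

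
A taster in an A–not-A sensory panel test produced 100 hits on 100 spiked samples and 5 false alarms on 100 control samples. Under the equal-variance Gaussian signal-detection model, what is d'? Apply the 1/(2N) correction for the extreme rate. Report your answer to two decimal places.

The hit rate is 100/100 = 1, so apply the 1/(2N) correction: H → 1 − 1/(2·100) = 0.99500.
z(H) = z(0.99500) = 2.576
z(FA) = z(0.05000) = -1.645
d' = 2.576 − (-1.645) = 4.221

d' = 4.22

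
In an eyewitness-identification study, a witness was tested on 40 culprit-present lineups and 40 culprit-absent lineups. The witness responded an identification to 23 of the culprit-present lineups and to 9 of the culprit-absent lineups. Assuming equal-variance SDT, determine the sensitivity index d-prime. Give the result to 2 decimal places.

H = 23/40 = 0.5750
FA = 9/40 = 0.2250
Φ⁻¹(H) = Φ⁻¹(0.5750) = 0.189
Φ⁻¹(FA) = Φ⁻¹(0.2250) = -0.755
d' = z(H) − z(FA) = 0.189 − (-0.755) = 0.944

d-prime = 0.94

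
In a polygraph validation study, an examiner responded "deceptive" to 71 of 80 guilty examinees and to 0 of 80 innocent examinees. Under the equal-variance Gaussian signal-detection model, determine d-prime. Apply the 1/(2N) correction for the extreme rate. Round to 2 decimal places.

d-prime = 3.71

The false-alarm rate is 0/80 = 0, so apply the 1/(2N) correction: FA → 1/(2·80) = 0.00625.
z(H) = z(0.88750) = 1.213
z(FA) = z(0.00625) = -2.498
d' = 1.213 − (-2.498) = 3.711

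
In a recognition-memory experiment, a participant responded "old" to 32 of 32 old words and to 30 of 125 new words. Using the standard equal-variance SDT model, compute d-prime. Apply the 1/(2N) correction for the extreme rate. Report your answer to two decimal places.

The hit rate is 32/32 = 1, so apply the 1/(2N) correction: H → 1 − 1/(2·32) = 0.98438.
z(H) = z(0.98438) = 2.154
z(FA) = z(0.24000) = -0.706
d' = 2.154 − (-0.706) = 2.860

d-prime = 2.86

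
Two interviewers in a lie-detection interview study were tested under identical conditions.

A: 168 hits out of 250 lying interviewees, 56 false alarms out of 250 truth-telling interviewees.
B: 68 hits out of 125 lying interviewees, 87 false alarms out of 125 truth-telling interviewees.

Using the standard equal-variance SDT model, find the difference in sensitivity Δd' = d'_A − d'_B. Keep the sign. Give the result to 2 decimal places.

A: z(0.6720) = 0.445, z(0.2240) = -0.759, d' = 1.204
B: z(0.5440) = 0.111, z(0.6960) = 0.513, d' = -0.402
Δd' = d'_A − d'_B = 1.204 − (-0.402) = 1.606
A has the higher sensitivity.

Δd' = 1.61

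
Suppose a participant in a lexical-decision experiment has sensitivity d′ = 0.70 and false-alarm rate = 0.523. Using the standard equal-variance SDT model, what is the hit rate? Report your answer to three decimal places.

hit rate = 0.776

z(false-alarm rate) = z(0.523) = 0.0577
z(H) = z(FA) + d' = 0.0577 + 0.70 = 0.7577
hit rate = Φ(0.7577) = 0.7757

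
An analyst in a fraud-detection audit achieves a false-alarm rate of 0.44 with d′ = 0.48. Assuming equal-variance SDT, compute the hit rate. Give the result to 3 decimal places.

z(false-alarm rate) = z(0.44) = -0.1510
z(H) = z(FA) + d' = -0.1510 + 0.48 = 0.3290
hit rate = Φ(0.3290) = 0.6289

hit rate = 0.629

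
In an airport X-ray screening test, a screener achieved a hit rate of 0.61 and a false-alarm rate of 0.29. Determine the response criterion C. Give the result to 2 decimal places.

z(0.61) = 0.279, z(0.29) = -0.553
c = −½·[z(H) + z(FA)] = −0.5 × (0.279 + (-0.553)) = 0.137
c > 0: the screener has a conservative response bias.

C = 0.14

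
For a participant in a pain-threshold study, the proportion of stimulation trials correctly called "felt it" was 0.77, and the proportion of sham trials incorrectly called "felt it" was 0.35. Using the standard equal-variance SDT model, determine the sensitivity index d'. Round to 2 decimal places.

Φ⁻¹(H) = Φ⁻¹(0.77) = 0.739
Φ⁻¹(FA) = Φ⁻¹(0.35) = -0.385
d' = z(H) − z(FA) = 0.739 − (-0.385) = 1.124

d' = 1.12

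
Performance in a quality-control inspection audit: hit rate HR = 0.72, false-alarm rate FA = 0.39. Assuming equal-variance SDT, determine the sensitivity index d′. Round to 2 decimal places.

d′ = 0.86

z(H) = z(0.72) = 0.583
z(FA) = z(0.39) = -0.279
d' = z(H) − z(FA) = 0.583 − (-0.279) = 0.862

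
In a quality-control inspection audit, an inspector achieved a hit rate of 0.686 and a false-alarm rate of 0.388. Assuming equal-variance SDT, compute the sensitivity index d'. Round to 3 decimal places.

z(0.686) = 0.4845, z(0.388) = -0.2845
d' = z(H) − z(FA) = 0.4845 − (-0.2845) = 0.7690

d' = 0.769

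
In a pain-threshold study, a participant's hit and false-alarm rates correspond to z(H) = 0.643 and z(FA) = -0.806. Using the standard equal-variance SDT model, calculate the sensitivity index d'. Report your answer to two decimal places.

d' = 1.45

d' = z(H) − z(FA) = 0.643 − (-0.806) = 1.449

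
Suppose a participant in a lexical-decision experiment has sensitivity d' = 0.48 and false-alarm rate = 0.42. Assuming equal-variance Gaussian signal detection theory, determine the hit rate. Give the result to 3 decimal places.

hit rate = 0.610

z(false-alarm rate) = z(0.42) = -0.2019
z(H) = z(FA) + d' = -0.2019 + 0.48 = 0.2781
hit rate = Φ(0.2781) = 0.6095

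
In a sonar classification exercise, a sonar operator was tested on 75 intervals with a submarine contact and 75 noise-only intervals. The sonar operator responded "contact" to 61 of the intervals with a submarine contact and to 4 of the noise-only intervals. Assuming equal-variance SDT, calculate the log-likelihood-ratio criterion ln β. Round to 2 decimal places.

H = 61/75 = 0.8133
FA = 4/75 = 0.0533
Φ⁻¹(H) = 0.890
Φ⁻¹(FA) = -1.614
ln β = −½·[z(H)² − z(FA)²] = −0.5 × (0.792 − 2.605) = 0.9065

ln β = 0.91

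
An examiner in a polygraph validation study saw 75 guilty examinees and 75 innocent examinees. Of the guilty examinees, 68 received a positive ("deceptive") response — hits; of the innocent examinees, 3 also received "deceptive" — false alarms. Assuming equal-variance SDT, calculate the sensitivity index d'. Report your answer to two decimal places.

H = 68/75 = 0.9067
FA = 3/75 = 0.0400
Φ⁻¹(H) = 1.321
Φ⁻¹(FA) = -1.751
d' = z(H) − z(FA) = 1.321 − (-1.751) = 3.072

d' = 3.07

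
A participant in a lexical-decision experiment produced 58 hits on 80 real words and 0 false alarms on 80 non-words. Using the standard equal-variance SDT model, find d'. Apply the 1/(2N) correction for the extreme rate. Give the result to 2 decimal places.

d' = 3.10

The false-alarm rate is 0/80 = 0, so apply the 1/(2N) correction: FA → 1/(2·80) = 0.00625.
z(H) = z(0.72500) = 0.598
z(FA) = z(0.00625) = -2.498
d' = 0.598 − (-2.498) = 3.096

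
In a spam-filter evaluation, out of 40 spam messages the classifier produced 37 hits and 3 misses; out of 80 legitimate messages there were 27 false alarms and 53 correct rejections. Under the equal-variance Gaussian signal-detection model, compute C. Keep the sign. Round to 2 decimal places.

H = 37/40 = 0.9250
FA = 27/80 = 0.3375
z(H) = z(0.9250) = 1.4395
z(FA) = z(0.3375) = -0.4193
c = −½·[z(H) + z(FA)] = −0.5 × (1.4395 + (-0.4193)) = -0.5101
c < 0: the classifier has a liberal response bias.

C = -0.51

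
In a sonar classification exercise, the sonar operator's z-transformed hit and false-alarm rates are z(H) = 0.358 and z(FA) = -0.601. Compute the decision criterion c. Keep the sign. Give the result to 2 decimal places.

c = 0.12

c = −½·[z(H) + z(FA)] = −½·(0.358 + (-0.601)) = 0.1215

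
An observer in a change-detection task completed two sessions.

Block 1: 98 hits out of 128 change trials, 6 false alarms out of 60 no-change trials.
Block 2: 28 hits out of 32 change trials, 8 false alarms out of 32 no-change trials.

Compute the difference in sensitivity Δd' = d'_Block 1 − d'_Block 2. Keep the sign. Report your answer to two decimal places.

Block 1: z(0.7656) = 0.724, z(0.1000) = -1.282, d' = 2.006
Block 2: z(0.8750) = 1.150, z(0.2500) = -0.674, d' = 1.824
Δd' = d'_Block 1 − d'_Block 2 = 2.006 − 1.824 = 0.182
Block 1 has the higher sensitivity.

Δd' = 0.18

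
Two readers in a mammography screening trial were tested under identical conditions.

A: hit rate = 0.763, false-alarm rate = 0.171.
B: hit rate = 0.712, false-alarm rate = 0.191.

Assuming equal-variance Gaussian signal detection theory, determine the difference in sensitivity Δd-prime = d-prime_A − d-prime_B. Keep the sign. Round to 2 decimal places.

Δd-prime = 0.23

A: z(0.763) = 0.716, z(0.171) = -0.950, d' = 1.666
B: z(0.712) = 0.559, z(0.191) = -0.874, d' = 1.433
Δd' = d'_A − d'_B = 1.666 − 1.433 = 0.233
A has the higher sensitivity.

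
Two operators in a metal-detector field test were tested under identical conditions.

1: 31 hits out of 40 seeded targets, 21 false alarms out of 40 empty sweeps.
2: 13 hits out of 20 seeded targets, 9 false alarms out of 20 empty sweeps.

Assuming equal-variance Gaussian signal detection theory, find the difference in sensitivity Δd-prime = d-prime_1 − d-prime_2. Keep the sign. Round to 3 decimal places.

Δd-prime = 0.182

1: z(0.7750) = 0.7554, z(0.5250) = 0.0627, d' = 0.6927
2: z(0.6500) = 0.3853, z(0.4500) = -0.1257, d' = 0.5110
Δd' = d'_1 − d'_2 = 0.6927 − 0.5110 = 0.1817
1 has the higher sensitivity.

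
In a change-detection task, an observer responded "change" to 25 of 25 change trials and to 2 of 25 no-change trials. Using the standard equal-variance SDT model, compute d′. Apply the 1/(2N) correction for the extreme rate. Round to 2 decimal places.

The hit rate is 25/25 = 1, so apply the 1/(2N) correction: H → 1 − 1/(2·25) = 0.98000.
z(H) = z(0.98000) = 2.054
z(FA) = z(0.08000) = -1.405
d' = 2.054 − (-1.405) = 3.459

d′ = 3.46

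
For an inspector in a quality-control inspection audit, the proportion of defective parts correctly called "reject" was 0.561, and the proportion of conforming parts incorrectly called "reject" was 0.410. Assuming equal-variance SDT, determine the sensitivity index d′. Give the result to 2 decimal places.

d′ = 0.38

z(0.561) = 0.1535, z(0.410) = -0.2275
d' = z(H) − z(FA) = 0.1535 − (-0.2275) = 0.3810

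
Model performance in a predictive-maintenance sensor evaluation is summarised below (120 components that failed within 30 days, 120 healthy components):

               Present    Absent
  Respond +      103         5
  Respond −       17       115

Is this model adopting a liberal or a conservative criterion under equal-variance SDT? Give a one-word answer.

conservative

z(H) = 1.073, z(FA) = -1.732
c = −½·(z(H) + z(FA)) = 0.3295
c > 0 → conservative criterion (biased toward responding “no”).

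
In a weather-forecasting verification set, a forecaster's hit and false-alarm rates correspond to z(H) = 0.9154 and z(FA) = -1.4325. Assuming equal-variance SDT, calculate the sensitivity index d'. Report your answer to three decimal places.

d' = 2.348

d' = z(H) − z(FA) = 0.9154 − (-1.4325) = 2.3479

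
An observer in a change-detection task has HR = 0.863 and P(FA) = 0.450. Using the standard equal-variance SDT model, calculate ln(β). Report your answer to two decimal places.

z(H) = z(0.863) = 1.094
z(FA) = z(0.450) = -0.126
ln β = −½·[z(H)² − z(FA)²] = −0.5 × (1.197 − 0.016) = -0.5905

ln β = -0.59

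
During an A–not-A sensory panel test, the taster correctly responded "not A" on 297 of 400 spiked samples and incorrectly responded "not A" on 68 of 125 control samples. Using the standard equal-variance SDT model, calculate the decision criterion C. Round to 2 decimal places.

C = -0.38

H = 297/400 = 0.7425
FA = 68/125 = 0.5440
z(H) = z(0.7425) = 0.651
z(FA) = z(0.5440) = 0.111
c = −½·[z(H) + z(FA)] = −0.5 × (0.651 + 0.111) = -0.381
c < 0: the taster has a liberal response bias.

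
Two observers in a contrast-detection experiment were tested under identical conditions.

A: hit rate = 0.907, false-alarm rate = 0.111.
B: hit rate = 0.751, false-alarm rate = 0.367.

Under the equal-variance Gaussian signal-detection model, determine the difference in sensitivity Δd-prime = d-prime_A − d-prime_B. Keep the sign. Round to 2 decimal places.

A: z(0.907) = 1.323, z(0.111) = -1.221, d' = 2.544
B: z(0.751) = 0.678, z(0.367) = -0.340, d' = 1.018
Δd' = d'_A − d'_B = 2.544 − 1.018 = 1.526
A has the higher sensitivity.

Δd-prime = 1.53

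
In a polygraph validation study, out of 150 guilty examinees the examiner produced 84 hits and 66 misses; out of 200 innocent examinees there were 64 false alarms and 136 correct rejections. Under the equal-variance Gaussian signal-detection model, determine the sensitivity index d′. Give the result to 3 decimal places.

H = 84/150 = 0.5600
FA = 64/200 = 0.3200
Φ⁻¹(H) = Φ⁻¹(0.5600) = 0.1510
Φ⁻¹(FA) = Φ⁻¹(0.3200) = -0.4677
d' = z(H) − z(FA) = 0.1510 − (-0.4677) = 0.6187

d′ = 0.619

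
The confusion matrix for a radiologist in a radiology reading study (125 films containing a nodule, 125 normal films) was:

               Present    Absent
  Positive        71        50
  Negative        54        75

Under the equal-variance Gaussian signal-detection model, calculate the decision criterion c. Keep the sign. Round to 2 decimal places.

H = 71/125 = 0.5680
FA = 50/125 = 0.4000
Φ⁻¹(0.5680) = 0.1713, Φ⁻¹(0.4000) = -0.2533
c = −½·[z(H) + z(FA)] = −0.5 × (0.1713 + (-0.2533)) = 0.0410

c = 0.04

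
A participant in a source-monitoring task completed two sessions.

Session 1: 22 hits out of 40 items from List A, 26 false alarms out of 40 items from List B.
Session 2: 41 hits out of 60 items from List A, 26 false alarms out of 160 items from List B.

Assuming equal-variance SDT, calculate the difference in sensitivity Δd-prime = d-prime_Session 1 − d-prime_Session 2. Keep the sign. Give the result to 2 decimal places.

Δd-prime = -1.72

Session 1: z(0.5500) = 0.126, z(0.6500) = 0.385, d' = -0.259
Session 2: z(0.6833) = 0.477, z(0.1625) = -0.984, d' = 1.461
Δd' = d'_Session 1 − d'_Session 2 = -0.259 − 1.461 = -1.720
Session 2 has the higher sensitivity.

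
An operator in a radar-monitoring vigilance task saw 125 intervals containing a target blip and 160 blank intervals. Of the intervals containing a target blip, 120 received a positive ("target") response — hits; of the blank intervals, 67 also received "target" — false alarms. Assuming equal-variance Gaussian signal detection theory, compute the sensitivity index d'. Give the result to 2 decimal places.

H = 120/125 = 0.9600
FA = 67/160 = 0.4188
z(H) = 1.7507
z(FA) = -0.2050
d' = z(H) − z(FA) = 1.7507 − (-0.2050) = 1.9557

d' = 1.96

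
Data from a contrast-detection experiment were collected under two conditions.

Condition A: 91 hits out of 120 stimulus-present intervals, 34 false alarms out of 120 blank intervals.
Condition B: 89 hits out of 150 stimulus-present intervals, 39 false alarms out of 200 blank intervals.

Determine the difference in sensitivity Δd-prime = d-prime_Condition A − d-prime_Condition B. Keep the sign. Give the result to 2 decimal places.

Δd-prime = 0.18

Condition A: z(0.7583) = 0.701, z(0.2833) = -0.573, d' = 1.274
Condition B: z(0.5933) = 0.236, z(0.1950) = -0.860, d' = 1.096
Δd' = d'_Condition A − d'_Condition B = 1.274 − 1.096 = 0.178
Condition A has the higher sensitivity.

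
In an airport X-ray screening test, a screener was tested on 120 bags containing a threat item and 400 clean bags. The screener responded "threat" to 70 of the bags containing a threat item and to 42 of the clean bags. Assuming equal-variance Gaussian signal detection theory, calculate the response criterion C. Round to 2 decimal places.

C = 0.52

H = 70/120 = 0.5833
FA = 42/400 = 0.1050
Φ⁻¹(H) = Φ⁻¹(0.5833) = 0.2103
Φ⁻¹(FA) = Φ⁻¹(0.1050) = -1.2536
c = −½·[z(H) + z(FA)] = −0.5 × (0.2103 + (-1.2536)) = 0.52165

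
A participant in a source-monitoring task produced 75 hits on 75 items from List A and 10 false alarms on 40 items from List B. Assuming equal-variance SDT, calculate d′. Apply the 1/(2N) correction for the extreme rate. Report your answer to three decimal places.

The hit rate is 75/75 = 1, so apply the 1/(2N) correction: H → 1 − 1/(2·75) = 0.99333.
z(H) = z(0.99333) = 2.4746
z(FA) = z(0.25000) = -0.6745
d' = 2.4746 − (-0.6745) = 3.1491

d′ = 3.149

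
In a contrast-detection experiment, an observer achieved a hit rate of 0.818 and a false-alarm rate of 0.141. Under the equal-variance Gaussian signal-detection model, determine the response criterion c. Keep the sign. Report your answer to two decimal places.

c = 0.08

z(H) = 0.9078
z(FA) = -1.0758
c = −½·[z(H) + z(FA)] = −0.5 × (0.9078 + (-1.0758)) = 0.0840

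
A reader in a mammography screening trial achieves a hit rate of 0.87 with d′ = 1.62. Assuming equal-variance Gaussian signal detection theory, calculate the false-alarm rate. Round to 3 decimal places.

false-alarm rate = 0.311

z(hit rate) = z(0.87) = 1.1264
z(FA) = z(H) − d' = 1.1264 − 1.62 = -0.4936
false-alarm rate = Φ(-0.4936) = 0.3108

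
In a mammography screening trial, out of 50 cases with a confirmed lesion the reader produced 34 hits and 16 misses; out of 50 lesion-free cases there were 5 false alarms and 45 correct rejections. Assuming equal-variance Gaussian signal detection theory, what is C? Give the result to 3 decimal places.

C = 0.407

H = 34/50 = 0.6800
FA = 5/50 = 0.1000
z(0.6800) = 0.4677, z(0.1000) = -1.2816
c = −½·[z(H) + z(FA)] = −0.5 × (0.4677 + (-1.2816)) = 0.40695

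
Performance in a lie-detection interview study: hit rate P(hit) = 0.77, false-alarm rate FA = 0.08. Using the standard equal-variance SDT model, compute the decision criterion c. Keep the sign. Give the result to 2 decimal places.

c = 0.33

Φ⁻¹(H) = Φ⁻¹(0.77) = 0.7388
Φ⁻¹(FA) = Φ⁻¹(0.08) = -1.4051
c = −½·[z(H) + z(FA)] = −0.5 × (0.7388 + (-1.4051)) = 0.33315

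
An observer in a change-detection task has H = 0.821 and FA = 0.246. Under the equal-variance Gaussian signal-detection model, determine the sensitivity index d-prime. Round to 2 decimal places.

d-prime = 1.61

z(H) = z(0.821) = 0.919
z(FA) = z(0.246) = -0.687
d' = z(H) − z(FA) = 0.919 − (-0.687) = 1.606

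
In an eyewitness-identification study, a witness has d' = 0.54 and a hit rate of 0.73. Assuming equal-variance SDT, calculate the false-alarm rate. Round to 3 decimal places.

false-alarm rate = 0.529

z(hit rate) = z(0.73) = 0.6128
z(FA) = z(H) − d' = 0.6128 − 0.54 = 0.0728
false-alarm rate = Φ(0.0728) = 0.5290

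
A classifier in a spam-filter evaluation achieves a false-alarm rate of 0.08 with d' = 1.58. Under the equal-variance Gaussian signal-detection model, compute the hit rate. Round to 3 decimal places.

hit rate = 0.569

z(false-alarm rate) = z(0.08) = -1.4051
z(H) = z(FA) + d' = -1.4051 + 1.58 = 0.1749
hit rate = Φ(0.1749) = 0.5694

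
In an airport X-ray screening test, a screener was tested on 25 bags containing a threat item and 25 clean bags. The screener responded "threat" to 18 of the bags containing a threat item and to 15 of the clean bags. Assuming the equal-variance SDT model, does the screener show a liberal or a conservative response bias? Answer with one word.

liberal

z(H) = 0.583, z(FA) = 0.253
c = −½·(z(H) + z(FA)) = -0.418
c < 0 → liberal criterion (biased toward responding “yes”).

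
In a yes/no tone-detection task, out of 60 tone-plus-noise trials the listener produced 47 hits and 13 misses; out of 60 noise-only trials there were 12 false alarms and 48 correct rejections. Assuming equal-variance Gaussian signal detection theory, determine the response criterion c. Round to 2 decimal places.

H = 47/60 = 0.7833
FA = 12/60 = 0.2000
Φ⁻¹(H) = Φ⁻¹(0.7833) = 0.783
Φ⁻¹(FA) = Φ⁻¹(0.2000) = -0.842
c = −½·[z(H) + z(FA)] = −0.5 × (0.783 + (-0.842)) = 0.0295
c > 0: the listener has a conservative response bias.

c = 0.03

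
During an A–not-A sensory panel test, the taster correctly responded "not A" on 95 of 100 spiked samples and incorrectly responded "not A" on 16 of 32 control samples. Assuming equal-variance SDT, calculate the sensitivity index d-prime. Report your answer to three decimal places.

d-prime = 1.645

H = 95/100 = 0.9500
FA = 16/32 = 0.5000
Φ⁻¹(H) = Φ⁻¹(0.9500) = 1.6449
Φ⁻¹(FA) = Φ⁻¹(0.5000) = 0.0000
d' = z(H) − z(FA) = 1.6449 − 0.0000 = 1.6449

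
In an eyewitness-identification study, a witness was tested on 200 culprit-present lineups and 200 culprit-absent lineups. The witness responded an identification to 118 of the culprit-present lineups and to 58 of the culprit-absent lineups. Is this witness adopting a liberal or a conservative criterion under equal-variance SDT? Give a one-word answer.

conservative

z(H) = 0.228, z(FA) = -0.553
c = −½·(z(H) + z(FA)) = 0.1625
c > 0 → conservative criterion (biased toward responding “no”).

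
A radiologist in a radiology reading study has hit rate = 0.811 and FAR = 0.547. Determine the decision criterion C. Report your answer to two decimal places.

Φ⁻¹(H) = 0.8816
Φ⁻¹(FA) = 0.1181
c = −½·[z(H) + z(FA)] = −0.5 × (0.8816 + 0.1181) = -0.49985
c < 0: the radiologist has a liberal response bias.

C = -0.50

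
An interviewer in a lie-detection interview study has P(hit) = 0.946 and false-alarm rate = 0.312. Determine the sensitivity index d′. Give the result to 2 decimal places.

Φ⁻¹(H) = Φ⁻¹(0.946) = 1.607
Φ⁻¹(FA) = Φ⁻¹(0.312) = -0.490
d' = z(H) − z(FA) = 1.607 − (-0.490) = 2.097

d′ = 2.10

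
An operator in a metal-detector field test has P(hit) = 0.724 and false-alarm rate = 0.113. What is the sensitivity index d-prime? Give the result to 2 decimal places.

d-prime = 1.81

Φ⁻¹(H) = Φ⁻¹(0.724) = 0.595
Φ⁻¹(FA) = Φ⁻¹(0.113) = -1.211
d' = z(H) − z(FA) = 0.595 − (-1.211) = 1.806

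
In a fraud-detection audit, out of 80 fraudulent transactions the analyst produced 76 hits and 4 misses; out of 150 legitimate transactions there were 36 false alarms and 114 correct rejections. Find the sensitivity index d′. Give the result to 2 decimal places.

H = 76/80 = 0.9500
FA = 36/150 = 0.2400
Φ⁻¹(H) = Φ⁻¹(0.9500) = 1.645
Φ⁻¹(FA) = Φ⁻¹(0.2400) = -0.706
d' = z(H) − z(FA) = 1.645 − (-0.706) = 2.351

d′ = 2.35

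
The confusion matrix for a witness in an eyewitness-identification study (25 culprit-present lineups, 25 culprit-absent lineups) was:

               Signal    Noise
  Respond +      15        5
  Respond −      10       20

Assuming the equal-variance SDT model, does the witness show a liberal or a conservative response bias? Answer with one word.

conservative

z(H) = 0.253, z(FA) = -0.842
c = −½·(z(H) + z(FA)) = 0.2945
c > 0 → conservative criterion (biased toward responding “no”).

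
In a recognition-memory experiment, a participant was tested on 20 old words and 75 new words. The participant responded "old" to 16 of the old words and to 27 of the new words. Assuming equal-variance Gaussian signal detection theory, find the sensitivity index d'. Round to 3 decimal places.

H = 16/20 = 0.8000
FA = 27/75 = 0.3600
Φ⁻¹(H) = Φ⁻¹(0.8000) = 0.8416
Φ⁻¹(FA) = Φ⁻¹(0.3600) = -0.3585
d' = z(H) − z(FA) = 0.8416 − (-0.3585) = 1.2001

d' = 1.200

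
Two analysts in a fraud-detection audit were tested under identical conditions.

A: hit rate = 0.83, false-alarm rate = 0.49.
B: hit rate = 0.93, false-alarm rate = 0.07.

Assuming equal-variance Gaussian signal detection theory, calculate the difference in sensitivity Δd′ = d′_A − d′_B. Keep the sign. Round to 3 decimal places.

A: z(0.83) = 0.9542, z(0.49) = -0.0251, d' = 0.9793
B: z(0.93) = 1.4758, z(0.07) = -1.4758, d' = 2.9516
Δd' = d'_A − d'_B = 0.9793 − 2.9516 = -1.9723
B has the higher sensitivity.

Δd′ = -1.972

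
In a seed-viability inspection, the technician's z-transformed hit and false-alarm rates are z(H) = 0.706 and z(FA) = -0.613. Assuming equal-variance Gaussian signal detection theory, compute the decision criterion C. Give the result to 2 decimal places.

C = -0.05

c = −½·[z(H) + z(FA)] = −½·(0.706 + (-0.613)) = -0.0465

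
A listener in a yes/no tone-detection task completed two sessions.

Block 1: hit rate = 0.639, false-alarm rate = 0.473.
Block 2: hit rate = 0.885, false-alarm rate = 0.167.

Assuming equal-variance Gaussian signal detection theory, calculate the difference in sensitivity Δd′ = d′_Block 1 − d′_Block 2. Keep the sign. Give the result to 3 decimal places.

Δd′ = -1.743

Block 1: z(0.639) = 0.3558, z(0.473) = -0.0677, d' = 0.4235
Block 2: z(0.885) = 1.2004, z(0.167) = -0.9661, d' = 2.1665
Δd' = d'_Block 1 − d'_Block 2 = 0.4235 − 2.1665 = -1.7430
Block 2 has the higher sensitivity.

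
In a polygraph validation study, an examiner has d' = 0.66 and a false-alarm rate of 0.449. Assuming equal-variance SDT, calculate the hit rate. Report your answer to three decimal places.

hit rate = 0.703

z(false-alarm rate) = z(0.449) = -0.1282
z(H) = z(FA) + d' = -0.1282 + 0.66 = 0.5318
hit rate = Φ(0.5318) = 0.7026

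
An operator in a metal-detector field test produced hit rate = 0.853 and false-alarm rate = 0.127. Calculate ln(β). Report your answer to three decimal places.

ln β = 0.100

z(H) = z(0.853) = 1.0494
z(FA) = z(0.127) = -1.1407
ln β = −½·[z(H)² − z(FA)²] = −0.5 × (1.1012 − 1.3012) = 0.1000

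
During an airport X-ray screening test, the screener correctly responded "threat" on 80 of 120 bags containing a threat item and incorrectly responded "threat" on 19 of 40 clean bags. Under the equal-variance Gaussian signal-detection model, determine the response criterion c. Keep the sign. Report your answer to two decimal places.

H = 80/120 = 0.6667
FA = 19/40 = 0.4750
Φ⁻¹(0.6667) = 0.431, Φ⁻¹(0.4750) = -0.063
c = −½·[z(H) + z(FA)] = −0.5 × (0.431 + (-0.063)) = -0.184

c = -0.18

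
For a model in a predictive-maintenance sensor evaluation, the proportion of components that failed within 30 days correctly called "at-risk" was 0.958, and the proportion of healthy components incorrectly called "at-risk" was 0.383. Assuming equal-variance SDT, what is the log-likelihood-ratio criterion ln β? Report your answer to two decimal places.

ln β = -1.45

Φ⁻¹(0.958) = 1.728, Φ⁻¹(0.383) = -0.298
ln β = −½·[z(H)² − z(FA)²] = −0.5 × (2.986 − 0.089) = -1.4485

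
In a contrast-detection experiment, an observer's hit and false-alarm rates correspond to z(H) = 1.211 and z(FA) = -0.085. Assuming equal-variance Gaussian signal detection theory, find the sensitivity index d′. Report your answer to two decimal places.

d' = z(H) − z(FA) = 1.211 − (-0.085) = 1.296

d′ = 1.30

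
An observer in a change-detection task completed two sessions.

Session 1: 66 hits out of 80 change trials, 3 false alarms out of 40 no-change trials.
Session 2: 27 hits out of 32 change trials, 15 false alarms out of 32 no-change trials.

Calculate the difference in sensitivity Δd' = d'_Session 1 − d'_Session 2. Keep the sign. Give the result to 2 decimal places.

Session 1: z(0.8250) = 0.935, z(0.0750) = -1.440, d' = 2.375
Session 2: z(0.8438) = 1.010, z(0.4688) = -0.078, d' = 1.088
Δd' = d'_Session 1 − d'_Session 2 = 2.375 − 1.088 = 1.287
Session 1 has the higher sensitivity.

Δd' = 1.29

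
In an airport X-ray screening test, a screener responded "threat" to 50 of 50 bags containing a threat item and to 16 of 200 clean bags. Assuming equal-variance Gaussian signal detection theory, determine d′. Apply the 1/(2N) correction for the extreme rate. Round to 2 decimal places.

The hit rate is 50/50 = 1, so apply the 1/(2N) correction: H → 1 − 1/(2·50) = 0.99000.
z(H) = z(0.99000) = 2.326
z(FA) = z(0.08000) = -1.405
d' = 2.326 − (-1.405) = 3.731

d′ = 3.73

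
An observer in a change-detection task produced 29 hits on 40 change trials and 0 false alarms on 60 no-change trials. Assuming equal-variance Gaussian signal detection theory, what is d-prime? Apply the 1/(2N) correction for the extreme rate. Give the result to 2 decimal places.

d-prime = 2.99

The false-alarm rate is 0/60 = 0, so apply the 1/(2N) correction: FA → 1/(2·60) = 0.00833.
z(H) = z(0.72500) = 0.598
z(FA) = z(0.00833) = -2.394
d' = 0.598 − (-2.394) = 2.992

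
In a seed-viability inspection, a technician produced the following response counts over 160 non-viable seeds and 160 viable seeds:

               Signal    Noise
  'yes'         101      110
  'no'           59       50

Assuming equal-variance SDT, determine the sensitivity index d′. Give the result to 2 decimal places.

d′ = -0.15

H = 101/160 = 0.6312
FA = 110/160 = 0.6875
z(0.6312) = 0.335, z(0.6875) = 0.489
d' = z(H) − z(FA) = 0.335 − 0.489 = -0.154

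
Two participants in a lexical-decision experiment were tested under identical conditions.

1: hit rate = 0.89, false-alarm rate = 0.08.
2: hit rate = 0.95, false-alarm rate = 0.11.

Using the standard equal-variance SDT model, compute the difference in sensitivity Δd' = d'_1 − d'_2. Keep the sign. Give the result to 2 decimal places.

Δd' = -0.24

1: z(0.89) = 1.227, z(0.08) = -1.405, d' = 2.632
2: z(0.95) = 1.645, z(0.11) = -1.227, d' = 2.872
Δd' = d'_1 − d'_2 = 2.632 − 2.872 = -0.240
2 has the higher sensitivity.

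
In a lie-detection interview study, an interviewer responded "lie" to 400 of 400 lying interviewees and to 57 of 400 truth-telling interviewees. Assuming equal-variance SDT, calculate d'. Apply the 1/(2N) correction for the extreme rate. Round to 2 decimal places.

d' = 4.09

The hit rate is 400/400 = 1, so apply the 1/(2N) correction: H → 1 − 1/(2·400) = 0.99875.
z(H) = z(0.99875) = 3.023
z(FA) = z(0.14250) = -1.069
d' = 3.023 − (-1.069) = 4.092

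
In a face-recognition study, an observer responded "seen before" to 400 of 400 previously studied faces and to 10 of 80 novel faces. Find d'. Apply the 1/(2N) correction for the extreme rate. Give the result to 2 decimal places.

d' = 4.17

The hit rate is 400/400 = 1, so apply the 1/(2N) correction: H → 1 − 1/(2·400) = 0.99875.
z(H) = z(0.99875) = 3.023
z(FA) = z(0.12500) = -1.150
d' = 3.023 − (-1.150) = 4.173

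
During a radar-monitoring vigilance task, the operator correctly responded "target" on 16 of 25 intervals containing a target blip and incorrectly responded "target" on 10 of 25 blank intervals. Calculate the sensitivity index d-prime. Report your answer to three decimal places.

H = 16/25 = 0.6400
FA = 10/25 = 0.4000
z(H) = 0.3585
z(FA) = -0.2533
d' = z(H) − z(FA) = 0.3585 − (-0.2533) = 0.6118

d-prime = 0.612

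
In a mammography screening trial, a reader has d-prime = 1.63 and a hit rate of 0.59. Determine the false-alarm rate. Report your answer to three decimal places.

false-alarm rate = 0.080

z(hit rate) = z(0.59) = 0.2275
z(FA) = z(H) − d' = 0.2275 − 1.63 = -1.4025
false-alarm rate = Φ(-1.4025) = 0.0804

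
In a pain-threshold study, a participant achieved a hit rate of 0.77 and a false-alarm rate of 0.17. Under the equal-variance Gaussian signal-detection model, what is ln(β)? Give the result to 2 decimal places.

z(H) = 0.739
z(FA) = -0.954
ln β = −½·[z(H)² − z(FA)²] = −0.5 × (0.546 − 0.910) = 0.182

ln β = 0.18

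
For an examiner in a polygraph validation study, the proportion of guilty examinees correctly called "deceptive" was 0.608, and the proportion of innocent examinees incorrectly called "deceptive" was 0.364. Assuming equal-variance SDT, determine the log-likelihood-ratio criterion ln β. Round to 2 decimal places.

ln β = 0.02

z(H) = z(0.608) = 0.274
z(FA) = z(0.364) = -0.348
ln β = −½·[z(H)² − z(FA)²] = −0.5 × (0.075 − 0.121) = 0.023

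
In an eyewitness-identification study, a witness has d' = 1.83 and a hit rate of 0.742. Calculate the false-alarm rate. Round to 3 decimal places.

false-alarm rate = 0.119

z(hit rate) = z(0.742) = 0.6495
z(FA) = z(H) − d' = 0.6495 − 1.83 = -1.1805
false-alarm rate = Φ(-1.1805) = 0.1189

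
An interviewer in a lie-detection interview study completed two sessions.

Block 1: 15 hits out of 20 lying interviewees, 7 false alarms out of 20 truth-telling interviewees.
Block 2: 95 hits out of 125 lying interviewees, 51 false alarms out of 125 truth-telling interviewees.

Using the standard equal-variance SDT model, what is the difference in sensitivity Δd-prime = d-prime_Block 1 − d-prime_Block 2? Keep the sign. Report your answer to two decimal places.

Block 1: z(0.7500) = 0.674, z(0.3500) = -0.385, d' = 1.059
Block 2: z(0.7600) = 0.706, z(0.4080) = -0.233, d' = 0.939
Δd' = d'_Block 1 − d'_Block 2 = 1.059 − 0.939 = 0.120
Block 1 has the higher sensitivity.

Δd-prime = 0.12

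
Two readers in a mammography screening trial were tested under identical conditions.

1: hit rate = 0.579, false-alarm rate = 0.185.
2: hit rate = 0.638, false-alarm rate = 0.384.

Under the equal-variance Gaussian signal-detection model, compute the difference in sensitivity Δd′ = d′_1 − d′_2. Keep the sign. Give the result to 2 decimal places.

Δd′ = 0.45

1: z(0.579) = 0.199, z(0.185) = -0.896, d' = 1.095
2: z(0.638) = 0.353, z(0.384) = -0.295, d' = 0.648
Δd' = d'_1 − d'_2 = 1.095 − 0.648 = 0.447
1 has the higher sensitivity.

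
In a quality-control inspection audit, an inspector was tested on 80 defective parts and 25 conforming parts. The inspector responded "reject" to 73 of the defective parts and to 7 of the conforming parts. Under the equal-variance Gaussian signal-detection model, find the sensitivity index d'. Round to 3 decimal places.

H = 73/80 = 0.9125
FA = 7/25 = 0.2800
z(H) = z(0.9125) = 1.3563
z(FA) = z(0.2800) = -0.5828
d' = z(H) − z(FA) = 1.3563 − (-0.5828) = 1.9391

d' = 1.939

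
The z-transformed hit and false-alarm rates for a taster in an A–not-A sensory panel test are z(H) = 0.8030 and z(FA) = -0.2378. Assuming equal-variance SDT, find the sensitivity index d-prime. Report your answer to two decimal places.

d' = z(H) − z(FA) = 0.8030 − (-0.2378) = 1.0408

d-prime = 1.04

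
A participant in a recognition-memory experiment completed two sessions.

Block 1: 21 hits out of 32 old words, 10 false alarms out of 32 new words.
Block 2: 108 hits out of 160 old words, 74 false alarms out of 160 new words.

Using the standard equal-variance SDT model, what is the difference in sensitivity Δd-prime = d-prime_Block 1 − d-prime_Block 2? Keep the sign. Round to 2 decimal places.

Block 1: z(0.6562) = 0.402, z(0.3125) = -0.489, d' = 0.891
Block 2: z(0.6750) = 0.454, z(0.4625) = -0.094, d' = 0.548
Δd' = d'_Block 1 − d'_Block 2 = 0.891 − 0.548 = 0.343
Block 1 has the higher sensitivity.

Δd-prime = 0.34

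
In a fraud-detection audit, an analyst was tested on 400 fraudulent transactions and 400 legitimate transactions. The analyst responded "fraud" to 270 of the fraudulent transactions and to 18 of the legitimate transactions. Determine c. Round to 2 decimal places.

H = 270/400 = 0.6750
FA = 18/400 = 0.0450
Φ⁻¹(H) = Φ⁻¹(0.6750) = 0.454
Φ⁻¹(FA) = Φ⁻¹(0.0450) = -1.695
c = −½·[z(H) + z(FA)] = −0.5 × (0.454 + (-1.695)) = 0.6205
c > 0: the analyst has a conservative response bias.

c = 0.62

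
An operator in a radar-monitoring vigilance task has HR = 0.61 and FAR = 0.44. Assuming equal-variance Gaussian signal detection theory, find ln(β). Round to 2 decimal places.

z(H) = z(0.61) = 0.279
z(FA) = z(0.44) = -0.151
ln β = −½·[z(H)² − z(FA)²] = −0.5 × (0.078 − 0.023) = -0.0275

ln β = -0.03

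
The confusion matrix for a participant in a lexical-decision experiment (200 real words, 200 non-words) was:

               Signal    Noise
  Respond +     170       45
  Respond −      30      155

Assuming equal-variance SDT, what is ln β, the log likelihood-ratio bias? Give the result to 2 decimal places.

H = 170/200 = 0.8500
FA = 45/200 = 0.2250
Φ⁻¹(H) = 1.036
Φ⁻¹(FA) = -0.755
ln β = −½·[z(H)² − z(FA)²] = −0.5 × (1.073 − 0.570) = -0.2515

ln β = -0.25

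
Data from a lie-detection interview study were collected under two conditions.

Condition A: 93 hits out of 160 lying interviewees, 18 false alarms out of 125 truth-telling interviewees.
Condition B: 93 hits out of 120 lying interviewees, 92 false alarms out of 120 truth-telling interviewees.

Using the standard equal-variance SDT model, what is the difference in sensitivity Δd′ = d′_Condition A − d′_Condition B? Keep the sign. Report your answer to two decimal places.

Condition A: z(0.5813) = 0.205, z(0.1440) = -1.063, d' = 1.268
Condition B: z(0.7750) = 0.755, z(0.7667) = 0.728, d' = 0.027
Δd' = d'_Condition A − d'_Condition B = 1.268 − 0.027 = 1.241
Condition A has the higher sensitivity.

Δd′ = 1.24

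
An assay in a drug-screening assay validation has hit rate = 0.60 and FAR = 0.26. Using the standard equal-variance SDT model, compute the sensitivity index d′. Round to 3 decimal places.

d′ = 0.897

z(H) = 0.2533
z(FA) = -0.6433
d' = z(H) − z(FA) = 0.2533 − (-0.6433) = 0.8966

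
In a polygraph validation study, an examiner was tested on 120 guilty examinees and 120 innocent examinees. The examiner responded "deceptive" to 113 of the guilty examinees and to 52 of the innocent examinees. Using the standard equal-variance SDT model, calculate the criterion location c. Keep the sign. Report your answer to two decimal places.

c = -0.70

H = 113/120 = 0.9417
FA = 52/120 = 0.4333
z(0.9417) = 1.5692, z(0.4333) = -0.1680
c = −½·[z(H) + z(FA)] = −0.5 × (1.5692 + (-0.1680)) = -0.7006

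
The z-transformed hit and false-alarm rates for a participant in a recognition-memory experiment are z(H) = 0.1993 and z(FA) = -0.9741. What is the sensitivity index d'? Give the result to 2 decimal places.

d' = 1.17

d' = z(H) − z(FA) = 0.1993 − (-0.9741) = 1.1734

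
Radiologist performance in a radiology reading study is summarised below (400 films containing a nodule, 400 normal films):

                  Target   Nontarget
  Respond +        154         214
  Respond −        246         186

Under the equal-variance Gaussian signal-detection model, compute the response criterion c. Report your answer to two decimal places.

H = 154/400 = 0.3850
FA = 214/400 = 0.5350
Φ⁻¹(0.3850) = -0.2924, Φ⁻¹(0.5350) = 0.0878
c = −½·[z(H) + z(FA)] = −0.5 × (-0.2924 + 0.0878) = 0.1023

c = 0.10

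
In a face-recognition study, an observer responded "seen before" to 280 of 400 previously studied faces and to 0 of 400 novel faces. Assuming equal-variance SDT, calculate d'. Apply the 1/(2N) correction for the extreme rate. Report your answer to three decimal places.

d' = 3.548

The false-alarm rate is 0/400 = 0, so apply the 1/(2N) correction: FA → 1/(2·400) = 0.00125.
z(H) = z(0.70000) = 0.5244
z(FA) = z(0.00125) = -3.0233
d' = 0.5244 − (-3.0233) = 3.5477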